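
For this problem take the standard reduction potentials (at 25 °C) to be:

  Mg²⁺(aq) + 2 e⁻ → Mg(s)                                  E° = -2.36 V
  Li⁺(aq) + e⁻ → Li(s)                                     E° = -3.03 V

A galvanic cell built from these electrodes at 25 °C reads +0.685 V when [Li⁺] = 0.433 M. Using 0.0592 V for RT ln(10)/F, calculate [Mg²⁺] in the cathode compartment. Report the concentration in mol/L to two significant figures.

0.60 M

Mg²⁺/Mg is the cathode, Li⁺/Li the anode: E°cell = +0.67 V, n = 2.
Overall reaction: Mg²⁺(aq) + 2 Li(s) → Mg(s) + 2 Li⁺(aq); Q = [Li⁺]^2/[Mg²⁺]^1.
From E = E° − (0.0592/n) log Q: log Q = (E° − E)·n/0.0592 = (+0.67 − (+0.685))·2/0.0592 = -0.5068.
So 1·log[Mg²⁺] = 2·log(0.433) − log Q = -0.7270 − (-0.5068) = -0.2202; [Mg²⁺] = 10^(-0.2202) ≈ 0.60 M.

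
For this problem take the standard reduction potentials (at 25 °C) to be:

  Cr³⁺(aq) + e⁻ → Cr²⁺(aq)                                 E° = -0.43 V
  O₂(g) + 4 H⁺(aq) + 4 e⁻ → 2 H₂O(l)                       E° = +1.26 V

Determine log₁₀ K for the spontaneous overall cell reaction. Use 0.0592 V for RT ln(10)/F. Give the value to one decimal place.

Cathode: O₂/H₂O; anode: Cr³⁺/Cr²⁺. E°cell = +1.69 V, n = 4.
log K = nE°cell / 0.0592 = (4)(+1.69) / 0.0592 = 114.2.

114.2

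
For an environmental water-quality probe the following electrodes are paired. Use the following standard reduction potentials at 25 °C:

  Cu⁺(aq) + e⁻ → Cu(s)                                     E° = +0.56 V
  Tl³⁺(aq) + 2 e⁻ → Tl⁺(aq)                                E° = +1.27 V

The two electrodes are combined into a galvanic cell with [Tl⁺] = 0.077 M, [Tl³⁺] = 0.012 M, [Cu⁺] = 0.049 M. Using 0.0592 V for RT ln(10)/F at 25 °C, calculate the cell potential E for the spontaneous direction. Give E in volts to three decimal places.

Tl³⁺/Tl⁺ is the cathode (higher E°), Cu⁺/Cu the anode: E°cell = +1.27 − (+0.56) = +0.71 V, n = 2.
Overall: Tl³⁺(aq) + 2 Cu(s) → Tl⁺(aq) + 2 Cu⁺(aq)
Q = [Tl⁺]·[Cu⁺]^2 / ([Tl³⁺]); log Q = -1.812.
E = E° − (0.0592/n) log Q = +0.71 − (0.0592/2)(-1.812) = +0.764 V.

+0.764 V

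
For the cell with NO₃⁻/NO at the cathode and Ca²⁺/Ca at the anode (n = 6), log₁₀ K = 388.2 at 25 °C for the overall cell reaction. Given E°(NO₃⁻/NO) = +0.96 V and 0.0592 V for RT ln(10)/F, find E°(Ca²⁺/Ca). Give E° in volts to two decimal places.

-2.87 V

E°cell = (0.0592/n)·log K = (0.0592/6)(388.2) = +3.830 V.
Since NO₃⁻/NO is the cathode and Ca²⁺/Ca the anode, E°cell = E°(NO₃⁻/NO) − E°(Ca²⁺/Ca).
So E°(Ca²⁺/Ca) = E°(NO₃⁻/NO) − E°cell = (+0.96) − (+3.830) = -2.87 V.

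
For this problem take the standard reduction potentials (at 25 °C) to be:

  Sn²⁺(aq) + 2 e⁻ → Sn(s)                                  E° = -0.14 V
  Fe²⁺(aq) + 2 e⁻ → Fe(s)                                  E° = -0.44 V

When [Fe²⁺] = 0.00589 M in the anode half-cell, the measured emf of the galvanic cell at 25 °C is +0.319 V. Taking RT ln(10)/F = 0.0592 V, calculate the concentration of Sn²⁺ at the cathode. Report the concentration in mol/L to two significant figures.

Sn²⁺/Sn is the cathode, Fe²⁺/Fe the anode: E°cell = +0.30 V, n = 2.
Overall reaction: Sn²⁺(aq) + Fe(s) → Sn(s) + Fe²⁺(aq); Q = [Fe²⁺]^1/[Sn²⁺]^1.
From E = E° − (0.0592/n) log Q: log Q = (E° − E)·n/0.0592 = (+0.30 − (+0.319))·2/0.0592 = -0.6419.
So 1·log[Sn²⁺] = 1·log(0.00589) − log Q = -2.2299 − (-0.6419) = -1.5880; [Sn²⁺] = 10^(-1.5880) ≈ 0.026 M.

0.026 M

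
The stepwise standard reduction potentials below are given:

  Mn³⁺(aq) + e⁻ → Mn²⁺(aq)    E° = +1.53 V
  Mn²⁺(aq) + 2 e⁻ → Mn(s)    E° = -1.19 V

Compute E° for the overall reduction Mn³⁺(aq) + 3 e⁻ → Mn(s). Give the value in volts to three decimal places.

-0.283 V

Since ΔG° = −nFE° is additive over sequential reductions, n₃E°₃ = n₁E°₁ + n₂E°₂.
E°₃ = (1×+1.53 + 2×-1.19) / 3 = (-0.850) / 3 = -0.283 V.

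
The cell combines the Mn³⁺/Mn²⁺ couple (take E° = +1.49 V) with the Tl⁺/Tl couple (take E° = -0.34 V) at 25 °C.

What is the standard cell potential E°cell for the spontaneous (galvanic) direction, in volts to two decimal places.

The Mn³⁺/Mn²⁺ couple has the higher reduction potential, so it is the cathode; Tl⁺/Tl is oxidised at the anode.
E°cell = E°(cathode) − E°(anode) = (+1.49) − (-0.34) = +1.83 V.

+1.83 V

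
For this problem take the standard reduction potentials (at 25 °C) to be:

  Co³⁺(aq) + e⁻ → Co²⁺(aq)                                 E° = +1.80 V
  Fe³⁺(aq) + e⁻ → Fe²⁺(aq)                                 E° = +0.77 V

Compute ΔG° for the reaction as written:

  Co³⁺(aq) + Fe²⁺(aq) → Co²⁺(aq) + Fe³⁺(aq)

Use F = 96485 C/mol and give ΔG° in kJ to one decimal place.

As written, Co³⁺/Co²⁺ is reduced (cathode) and Fe³⁺/Fe²⁺ is oxidised (anode), so E°cell = (+1.80) − (+0.77) = +1.03 V.
Balancing electrons gives n = 1.
ΔG° = −nFE° = −(1)(96485)(+1.03) = -99,380 J = -99.4 kJ.

-99.4 kJ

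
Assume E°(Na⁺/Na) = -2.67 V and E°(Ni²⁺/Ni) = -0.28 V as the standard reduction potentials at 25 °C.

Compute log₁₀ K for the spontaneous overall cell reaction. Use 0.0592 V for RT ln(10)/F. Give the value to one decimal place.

Cathode: Ni²⁺/Ni; anode: Na⁺/Na. E°cell = +2.39 V, n = 2.
log K = nE°cell / 0.0592 = (2)(+2.39) / 0.0592 = 80.7.

80.7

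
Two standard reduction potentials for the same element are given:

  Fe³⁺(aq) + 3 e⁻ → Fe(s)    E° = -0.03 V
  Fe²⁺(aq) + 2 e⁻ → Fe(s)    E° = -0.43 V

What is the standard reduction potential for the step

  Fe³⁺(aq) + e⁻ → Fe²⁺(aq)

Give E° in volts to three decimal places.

+0.770 V

Sequential free energies add, so n₃E°₃ = n₁E°₁ + n₂E°₂.
With n₃ = 3, and the known step contributing 2×(-0.43) V, the unknown satisfies 1·E° = 3×(-0.03) − 2×(-0.43) = +0.770.
E° = +0.770 / 1 = +0.770 V.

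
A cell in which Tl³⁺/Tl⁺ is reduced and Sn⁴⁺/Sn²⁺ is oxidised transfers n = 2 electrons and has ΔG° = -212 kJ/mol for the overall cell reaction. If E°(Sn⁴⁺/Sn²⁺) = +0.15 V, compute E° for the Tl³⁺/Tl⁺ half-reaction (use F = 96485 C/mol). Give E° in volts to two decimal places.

+1.25 V

E°cell = −ΔG°/(nF) = −(-212×10³)/((2)(96485)) = +1.099 V.
Since Tl³⁺/Tl⁺ is the cathode and Sn⁴⁺/Sn²⁺ the anode, E°cell = E°(Tl³⁺/Tl⁺) − E°(Sn⁴⁺/Sn²⁺).
So E°(Tl³⁺/Tl⁺) = E°cell + E°(Sn⁴⁺/Sn²⁺) = +1.099 + (+0.15) = +1.25 V.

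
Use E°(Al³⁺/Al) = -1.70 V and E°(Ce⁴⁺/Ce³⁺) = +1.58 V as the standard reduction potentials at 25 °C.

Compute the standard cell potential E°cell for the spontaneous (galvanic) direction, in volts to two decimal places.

The Ce⁴⁺/Ce³⁺ couple has the higher reduction potential, so it is the cathode; Al³⁺/Al is oxidised at the anode.
E°cell = E°(cathode) − E°(anode) = (+1.58) − (-1.70) = +3.28 V.
Since E°cell > 0, the reaction is spontaneous under standard conditions.

+3.28 V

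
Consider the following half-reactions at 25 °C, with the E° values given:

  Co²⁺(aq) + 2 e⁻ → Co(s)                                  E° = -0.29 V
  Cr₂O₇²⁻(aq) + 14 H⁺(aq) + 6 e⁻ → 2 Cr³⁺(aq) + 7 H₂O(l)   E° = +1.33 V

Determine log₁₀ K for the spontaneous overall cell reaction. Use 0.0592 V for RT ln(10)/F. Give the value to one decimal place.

Cathode: Cr₂O₇²⁻/Cr³⁺; anode: Co²⁺/Co. E°cell = +1.62 V, n = 6.
log K = nE°cell / 0.0592 = (6)(+1.62) / 0.0592 = 164.2.

164.2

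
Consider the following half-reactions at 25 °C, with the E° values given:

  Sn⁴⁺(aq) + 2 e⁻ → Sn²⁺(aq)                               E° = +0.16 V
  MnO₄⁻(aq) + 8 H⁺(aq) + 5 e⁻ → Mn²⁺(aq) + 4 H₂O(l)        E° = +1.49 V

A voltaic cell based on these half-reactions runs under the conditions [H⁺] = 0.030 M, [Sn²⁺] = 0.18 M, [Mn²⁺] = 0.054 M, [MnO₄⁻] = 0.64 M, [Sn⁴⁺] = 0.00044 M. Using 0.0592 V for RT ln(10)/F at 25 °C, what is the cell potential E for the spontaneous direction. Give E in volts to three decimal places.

+1.276 V

MnO₄⁻/Mn²⁺ is the cathode (higher E°), Sn⁴⁺/Sn²⁺ the anode: E°cell = +1.49 − (+0.16) = +1.33 V, n = 10.
Overall: 2 MnO₄⁻(aq) + 16 H⁺(aq) + 5 Sn²⁺(aq) → 2 Mn²⁺(aq) + 8 H₂O(l) + 5 Sn⁴⁺(aq)
Q = [Mn²⁺]^2·[Sn⁴⁺]^5 / ([MnO₄⁻]^2·[H⁺]^16·[Sn²⁺]^5); log Q = 9.159.
E = E° − (0.0592/n) log Q = +1.33 − (0.0592/10)(9.159) = +1.276 V.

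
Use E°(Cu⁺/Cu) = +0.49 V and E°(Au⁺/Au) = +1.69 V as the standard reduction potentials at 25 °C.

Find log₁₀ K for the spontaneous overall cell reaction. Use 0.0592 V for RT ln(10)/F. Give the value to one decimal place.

20.3

Cathode: Au⁺/Au; anode: Cu⁺/Cu. E°cell = +1.20 V, n = 1.
log K = nE°cell / 0.0592 = (1)(+1.20) / 0.0592 = 20.3.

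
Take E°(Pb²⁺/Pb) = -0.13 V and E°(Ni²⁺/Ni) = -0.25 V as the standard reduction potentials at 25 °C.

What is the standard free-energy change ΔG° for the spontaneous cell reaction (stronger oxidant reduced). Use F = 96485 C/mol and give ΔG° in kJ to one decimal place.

-23.2 kJ

Pb²⁺/Pb (E° = -0.13 V) is the cathode; Ni²⁺/Ni (E° = -0.25 V) is the anode, so E°cell = +0.12 V.
Balancing electrons gives n = 2 (lcm of 2 and 2).
ΔG° = −nFE° = −(2)(96485)(+0.12) = -23,156 J = -23.2 kJ.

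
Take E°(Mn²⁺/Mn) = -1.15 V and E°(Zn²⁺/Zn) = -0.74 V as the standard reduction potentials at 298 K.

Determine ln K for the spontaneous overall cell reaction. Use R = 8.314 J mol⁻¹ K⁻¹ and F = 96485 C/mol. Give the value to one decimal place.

31.9

Cathode: Zn²⁺/Zn; anode: Mn²⁺/Mn. E°cell = (-0.74) − (-1.15) = +0.41 V, with n = 2.
ΔG° = −nFE° = −RT ln K, so ln K = nFE°/(RT) = (2)(96485)(+0.41) / ((8.314)(298)) = 31.934.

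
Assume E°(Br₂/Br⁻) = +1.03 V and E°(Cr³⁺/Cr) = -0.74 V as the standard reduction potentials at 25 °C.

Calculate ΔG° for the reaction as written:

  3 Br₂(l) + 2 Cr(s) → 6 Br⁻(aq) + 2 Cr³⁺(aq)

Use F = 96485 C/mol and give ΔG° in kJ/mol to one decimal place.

As written, Br₂/Br⁻ is reduced (cathode) and Cr³⁺/Cr is oxidised (anode), so E°cell = (+1.03) − (-0.74) = +1.77 V.
Balancing electrons gives n = 6.
ΔG° = −nFE° = −(6)(96485)(+1.77) = -1,024,671 J = -1024.7 kJ/mol.

-1024.7 kJ/mol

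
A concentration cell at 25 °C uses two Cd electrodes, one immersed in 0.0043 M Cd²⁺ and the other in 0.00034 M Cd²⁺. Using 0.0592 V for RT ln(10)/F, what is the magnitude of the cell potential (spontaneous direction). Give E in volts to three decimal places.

+0.033 V

For a concentration cell E°cell = 0. The 0.0043 M side is the cathode (reduction is favoured where [Cd²⁺] is higher).
With n = 2, E = −(0.0592/2) log([Cd²⁺]ₐₙ/[Cd²⁺]꜀ₐₜ) = −(0.0592/2) log(0.00034/0.0043) = −(0.0592/2)(-1.102) = +0.033 V.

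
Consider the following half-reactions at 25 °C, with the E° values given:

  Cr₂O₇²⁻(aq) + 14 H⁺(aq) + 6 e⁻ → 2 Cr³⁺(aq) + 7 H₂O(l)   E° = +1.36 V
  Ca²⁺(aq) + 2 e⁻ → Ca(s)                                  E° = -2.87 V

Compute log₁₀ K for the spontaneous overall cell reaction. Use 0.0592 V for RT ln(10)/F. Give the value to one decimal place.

Cathode: Cr₂O₇²⁻/Cr³⁺; anode: Ca²⁺/Ca. E°cell = +4.23 V, n = 6.
log K = nE°cell / 0.0592 = (6)(+4.23) / 0.0592 = 428.7.

428.7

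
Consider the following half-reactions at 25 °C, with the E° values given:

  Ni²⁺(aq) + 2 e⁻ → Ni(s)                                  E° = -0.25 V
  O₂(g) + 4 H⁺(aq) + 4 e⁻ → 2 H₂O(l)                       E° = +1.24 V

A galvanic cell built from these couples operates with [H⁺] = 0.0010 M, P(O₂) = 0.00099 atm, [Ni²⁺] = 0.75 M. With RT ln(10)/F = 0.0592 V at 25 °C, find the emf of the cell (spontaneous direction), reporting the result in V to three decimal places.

O₂/H₂O is the cathode (higher E°), Ni²⁺/Ni the anode: E°cell = +1.24 − (-0.25) = +1.49 V, n = 4.
Overall: O₂(g) + 4 H⁺(aq) + 2 Ni(s) → 2 H₂O(l) + 2 Ni²⁺(aq)
Q = [Ni²⁺]^2 / (P(O₂)·[H⁺]^4); log Q = 14.754.
E = E° − (0.0592/n) log Q = +1.49 − (0.0592/4)(14.754) = +1.272 V.

+1.272 V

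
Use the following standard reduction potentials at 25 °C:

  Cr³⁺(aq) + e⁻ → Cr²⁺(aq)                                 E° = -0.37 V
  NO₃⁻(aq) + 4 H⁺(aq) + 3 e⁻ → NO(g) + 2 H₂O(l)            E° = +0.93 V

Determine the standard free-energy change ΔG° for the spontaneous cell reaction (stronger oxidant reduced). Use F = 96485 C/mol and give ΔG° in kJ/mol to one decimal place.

NO₃⁻/NO (E° = +0.93 V) is the cathode; Cr³⁺/Cr²⁺ (E° = -0.37 V) is the anode, so E°cell = +1.30 V.
Balancing electrons gives n = 3 (lcm of 3 and 1).
ΔG° = −nFE° = −(3)(96485)(+1.30) = -376,292 J = -376.3 kJ/mol.

-376.3 kJ/mol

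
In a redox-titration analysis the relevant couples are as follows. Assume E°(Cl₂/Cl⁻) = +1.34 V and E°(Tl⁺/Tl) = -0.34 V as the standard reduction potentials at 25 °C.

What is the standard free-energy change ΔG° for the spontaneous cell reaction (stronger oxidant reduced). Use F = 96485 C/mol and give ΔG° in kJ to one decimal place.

Cl₂/Cl⁻ (E° = +1.34 V) is the cathode; Tl⁺/Tl (E° = -0.34 V) is the anode, so E°cell = +1.68 V.
Balancing electrons gives n = 2 (lcm of 2 and 1).
ΔG° = −nFE° = −(2)(96485)(+1.68) = -324,190 J = -324.2 kJ.

-324.2 kJ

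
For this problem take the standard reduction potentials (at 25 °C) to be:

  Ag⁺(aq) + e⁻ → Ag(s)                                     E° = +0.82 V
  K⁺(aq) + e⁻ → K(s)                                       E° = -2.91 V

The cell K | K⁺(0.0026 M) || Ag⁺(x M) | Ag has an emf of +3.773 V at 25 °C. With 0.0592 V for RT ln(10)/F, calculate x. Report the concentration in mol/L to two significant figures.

Ag⁺/Ag is the cathode, K⁺/K the anode: E°cell = +3.73 V, n = 1.
Overall reaction: Ag⁺(aq) + K(s) → Ag(s) + K⁺(aq); Q = [K⁺]^1/[Ag⁺]^1.
From E = E° − (0.0592/n) log Q: log Q = (E° − E)·n/0.0592 = (+3.73 − (+3.773))·1/0.0592 = -0.7264.
So 1·log[Ag⁺] = 1·log(0.0026) − log Q = -2.5850 − (-0.7264) = -1.8586; [Ag⁺] = 10^(-1.8586) ≈ 0.014 M.

0.014 M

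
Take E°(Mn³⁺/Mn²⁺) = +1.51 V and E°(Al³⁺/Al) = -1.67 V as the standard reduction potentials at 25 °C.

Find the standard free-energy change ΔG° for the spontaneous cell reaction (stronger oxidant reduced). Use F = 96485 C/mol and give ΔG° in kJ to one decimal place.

Mn³⁺/Mn²⁺ (E° = +1.51 V) is the cathode; Al³⁺/Al (E° = -1.67 V) is the anode, so E°cell = +3.18 V.
Balancing electrons gives n = 3 (lcm of 1 and 3).
ΔG° = −nFE° = −(3)(96485)(+3.18) = -920,467 J = -920.5 kJ.

-920.5 kJ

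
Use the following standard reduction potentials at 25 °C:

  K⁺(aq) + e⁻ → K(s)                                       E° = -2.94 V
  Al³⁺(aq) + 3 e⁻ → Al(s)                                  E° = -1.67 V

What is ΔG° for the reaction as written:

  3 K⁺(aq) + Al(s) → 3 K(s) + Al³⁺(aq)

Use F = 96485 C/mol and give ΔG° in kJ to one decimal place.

+367.6 kJ

As written, K⁺/K is reduced (cathode) and Al³⁺/Al is oxidised (anode), so E°cell = (-2.94) − (-1.67) = -1.27 V.
Balancing electrons gives n = 3.
ΔG° = −nFE° = −(3)(96485)(-1.27) = 367,608 J = +367.6 kJ.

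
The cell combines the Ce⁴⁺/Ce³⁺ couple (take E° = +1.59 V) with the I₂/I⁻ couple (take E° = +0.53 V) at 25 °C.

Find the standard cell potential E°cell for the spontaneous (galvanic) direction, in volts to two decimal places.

+1.06 V

The Ce⁴⁺/Ce³⁺ couple has the higher reduction potential, so it is the cathode; I₂/I⁻ is oxidised at the anode.
E°cell = E°(cathode) − E°(anode) = (+1.59) − (+0.53) = +1.06 V.
Since E°cell > 0, the reaction is spontaneous under standard conditions.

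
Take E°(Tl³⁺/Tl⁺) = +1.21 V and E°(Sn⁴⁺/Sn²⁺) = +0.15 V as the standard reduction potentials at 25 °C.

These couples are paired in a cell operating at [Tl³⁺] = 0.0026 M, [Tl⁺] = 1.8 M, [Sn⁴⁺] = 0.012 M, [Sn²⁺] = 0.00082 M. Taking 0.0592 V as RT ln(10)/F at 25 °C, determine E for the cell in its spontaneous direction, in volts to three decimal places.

Tl³⁺/Tl⁺ is the cathode (higher E°), Sn⁴⁺/Sn²⁺ the anode: E°cell = +1.21 − (+0.15) = +1.06 V, n = 2.
Overall: Tl³⁺(aq) + Sn²⁺(aq) → Tl⁺(aq) + Sn⁴⁺(aq)
Q = [Tl⁺]·[Sn⁴⁺] / ([Tl³⁺]·[Sn²⁺]); log Q = 4.006.
E = E° − (0.0592/n) log Q = +1.06 − (0.0592/2)(4.006) = +0.941 V.

+0.941 V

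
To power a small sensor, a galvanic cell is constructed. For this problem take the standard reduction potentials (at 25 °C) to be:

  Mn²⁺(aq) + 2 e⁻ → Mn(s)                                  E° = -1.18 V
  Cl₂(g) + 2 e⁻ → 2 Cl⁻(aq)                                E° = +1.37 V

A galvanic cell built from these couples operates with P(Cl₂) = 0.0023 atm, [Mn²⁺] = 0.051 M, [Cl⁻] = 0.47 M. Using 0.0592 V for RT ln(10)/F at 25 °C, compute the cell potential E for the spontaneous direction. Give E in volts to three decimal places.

Cl₂/Cl⁻ is the cathode (higher E°), Mn²⁺/Mn the anode: E°cell = +1.37 − (-1.18) = +2.55 V, n = 2.
Overall: Cl₂(g) + Mn(s) → 2 Cl⁻(aq) + Mn²⁺(aq)
Q = [Cl⁻]^2·[Mn²⁺] / (P(Cl₂)); log Q = 0.690.
E = E° − (0.0592/n) log Q = +2.55 − (0.0592/2)(0.690) = +2.530 V.

+2.530 V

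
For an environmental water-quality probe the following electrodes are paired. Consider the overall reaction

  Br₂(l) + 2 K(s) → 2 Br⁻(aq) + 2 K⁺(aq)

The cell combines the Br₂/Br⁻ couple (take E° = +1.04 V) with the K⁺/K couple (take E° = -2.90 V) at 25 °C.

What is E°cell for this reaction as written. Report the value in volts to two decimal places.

+3.94 V

The Br₂/Br⁻ couple has the higher reduction potential, so it is the cathode; K⁺/K is oxidised at the anode.
E°cell = E°(cathode) − E°(anode) = (+1.04) − (-2.90) = +3.94 V.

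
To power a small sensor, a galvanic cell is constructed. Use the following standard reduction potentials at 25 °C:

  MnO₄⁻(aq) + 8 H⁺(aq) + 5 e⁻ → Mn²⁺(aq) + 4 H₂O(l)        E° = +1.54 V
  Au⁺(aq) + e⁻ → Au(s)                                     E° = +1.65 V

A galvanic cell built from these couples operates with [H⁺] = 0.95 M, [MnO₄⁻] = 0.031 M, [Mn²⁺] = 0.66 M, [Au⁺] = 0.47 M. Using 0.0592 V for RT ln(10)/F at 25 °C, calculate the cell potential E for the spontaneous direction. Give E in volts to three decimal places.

Au⁺/Au is the cathode (higher E°), MnO₄⁻/Mn²⁺ the anode: E°cell = +1.65 − (+1.54) = +0.11 V, n = 5.
Overall: 5 Au⁺(aq) + Mn²⁺(aq) + 4 H₂O(l) → 5 Au(s) + MnO₄⁻(aq) + 8 H⁺(aq)
Q = [MnO₄⁻]·[H⁺]^8 / ([Au⁺]^5·[Mn²⁺]); log Q = 0.133.
E = E° − (0.0592/n) log Q = +0.11 − (0.0592/5)(0.133) = +0.108 V.

+0.108 V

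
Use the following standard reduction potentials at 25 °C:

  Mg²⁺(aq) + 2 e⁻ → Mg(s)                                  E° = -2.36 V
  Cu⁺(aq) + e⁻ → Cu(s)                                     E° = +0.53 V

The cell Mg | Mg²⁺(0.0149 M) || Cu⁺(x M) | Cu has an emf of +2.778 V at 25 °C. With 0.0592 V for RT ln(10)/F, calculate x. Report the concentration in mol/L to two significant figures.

0.0016 M

Cu⁺/Cu is the cathode, Mg²⁺/Mg the anode: E°cell = +2.89 V, n = 2.
Overall reaction: 2 Cu⁺(aq) + Mg(s) → 2 Cu(s) + Mg²⁺(aq); Q = [Mg²⁺]^1/[Cu⁺]^2.
From E = E° − (0.0592/n) log Q: log Q = (E° − E)·n/0.0592 = (+2.89 − (+2.778))·2/0.0592 = 3.7838.
So 2·log[Cu⁺] = 1·log(0.0149) − log Q = -1.8268 − (3.7838) = -5.6106; log[Cu⁺] = -5.6106 / 2 = -2.8053; [Cu⁺] = 10^(-2.8053) ≈ 0.0016 M.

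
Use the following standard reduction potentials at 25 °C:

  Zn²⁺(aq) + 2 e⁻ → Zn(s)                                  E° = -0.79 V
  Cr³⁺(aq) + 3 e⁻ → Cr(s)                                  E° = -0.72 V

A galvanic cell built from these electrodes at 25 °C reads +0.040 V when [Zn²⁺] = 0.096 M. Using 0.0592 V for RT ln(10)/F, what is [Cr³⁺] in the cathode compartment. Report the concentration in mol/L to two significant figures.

0.00090 M

Cr³⁺/Cr is the cathode, Zn²⁺/Zn the anode: E°cell = +0.07 V, n = 6.
Overall reaction: 2 Cr³⁺(aq) + 3 Zn(s) → 2 Cr(s) + 3 Zn²⁺(aq); Q = [Zn²⁺]^3/[Cr³⁺]^2.
From E = E° − (0.0592/n) log Q: log Q = (E° − E)·n/0.0592 = (+0.07 − (+0.040))·6/0.0592 = 3.0405.
So 2·log[Cr³⁺] = 3·log(0.096) − log Q = -3.0532 − (3.0405) = -6.0937; log[Cr³⁺] = -6.0937 / 2 = -3.0469; [Cr³⁺] = 10^(-3.0469) ≈ 0.00090 M.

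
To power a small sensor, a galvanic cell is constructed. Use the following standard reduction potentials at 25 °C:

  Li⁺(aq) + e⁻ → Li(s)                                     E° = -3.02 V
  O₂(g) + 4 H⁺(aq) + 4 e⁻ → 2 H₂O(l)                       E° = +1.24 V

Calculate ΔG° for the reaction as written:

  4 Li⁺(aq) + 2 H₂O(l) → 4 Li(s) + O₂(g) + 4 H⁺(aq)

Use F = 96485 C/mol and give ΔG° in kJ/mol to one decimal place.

As written, Li⁺/Li is reduced (cathode) and O₂/H₂O is oxidised (anode), so E°cell = (-3.02) − (+1.24) = -4.26 V.
Balancing electrons gives n = 4.
ΔG° = −nFE° = −(4)(96485)(-4.26) = 1,644,104 J = +1644.1 kJ/mol.

+1644.1 kJ/mol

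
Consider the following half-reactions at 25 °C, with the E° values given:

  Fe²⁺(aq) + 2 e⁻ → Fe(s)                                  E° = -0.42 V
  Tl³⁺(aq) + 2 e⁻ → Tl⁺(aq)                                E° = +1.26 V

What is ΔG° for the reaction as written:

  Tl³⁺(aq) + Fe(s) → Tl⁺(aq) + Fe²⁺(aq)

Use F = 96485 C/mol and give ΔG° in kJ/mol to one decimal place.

As written, Tl³⁺/Tl⁺ is reduced (cathode) and Fe²⁺/Fe is oxidised (anode), so E°cell = (+1.26) − (-0.42) = +1.68 V.
Balancing electrons gives n = 2.
ΔG° = −nFE° = −(2)(96485)(+1.68) = -324,190 J = -324.2 kJ/mol.

-324.2 kJ/mol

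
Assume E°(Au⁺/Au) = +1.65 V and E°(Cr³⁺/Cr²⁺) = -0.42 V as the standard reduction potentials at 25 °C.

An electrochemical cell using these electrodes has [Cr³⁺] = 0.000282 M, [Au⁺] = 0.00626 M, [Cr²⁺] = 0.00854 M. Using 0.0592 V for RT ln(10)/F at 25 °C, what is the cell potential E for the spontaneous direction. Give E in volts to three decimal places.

Au⁺/Au is the cathode (higher E°), Cr³⁺/Cr²⁺ the anode: E°cell = +1.65 − (-0.42) = +2.07 V, n = 1.
Overall: Au⁺(aq) + Cr²⁺(aq) → Au(s) + Cr³⁺(aq)
Q = [Cr³⁺] / ([Au⁺]·[Cr²⁺]); log Q = 0.722.
E = E° − (0.0592/n) log Q = +2.07 − (0.0592/1)(0.722) = +2.027 V.

+2.027 V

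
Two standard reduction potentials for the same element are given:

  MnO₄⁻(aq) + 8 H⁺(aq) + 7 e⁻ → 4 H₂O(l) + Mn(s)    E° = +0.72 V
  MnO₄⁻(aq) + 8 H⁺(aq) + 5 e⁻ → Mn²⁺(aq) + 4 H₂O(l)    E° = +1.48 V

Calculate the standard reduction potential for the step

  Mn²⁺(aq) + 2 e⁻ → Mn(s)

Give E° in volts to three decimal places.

Sequential free energies add, so n₃E°₃ = n₁E°₁ + n₂E°₂.
With n₃ = 7, and the known step contributing 5×(+1.48) V, the unknown satisfies 2·E° = 7×(+0.72) − 5×(+1.48) = -2.360.
E° = -2.360 / 2 = -1.180 V.

-1.180 V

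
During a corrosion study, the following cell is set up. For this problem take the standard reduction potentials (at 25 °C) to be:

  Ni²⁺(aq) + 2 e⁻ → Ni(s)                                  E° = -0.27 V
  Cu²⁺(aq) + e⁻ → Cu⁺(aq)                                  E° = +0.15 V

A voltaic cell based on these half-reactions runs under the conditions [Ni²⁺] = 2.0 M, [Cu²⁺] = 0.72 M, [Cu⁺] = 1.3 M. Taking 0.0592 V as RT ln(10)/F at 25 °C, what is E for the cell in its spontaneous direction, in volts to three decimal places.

Cu²⁺/Cu⁺ is the cathode (higher E°), Ni²⁺/Ni the anode: E°cell = +0.15 − (-0.27) = +0.42 V, n = 2.
Overall: 2 Cu²⁺(aq) + Ni(s) → 2 Cu⁺(aq) + Ni²⁺(aq)
Q = [Cu⁺]^2·[Ni²⁺] / ([Cu²⁺]^2); log Q = 0.814.
E = E° − (0.0592/n) log Q = +0.42 − (0.0592/2)(0.814) = +0.396 V.

+0.396 V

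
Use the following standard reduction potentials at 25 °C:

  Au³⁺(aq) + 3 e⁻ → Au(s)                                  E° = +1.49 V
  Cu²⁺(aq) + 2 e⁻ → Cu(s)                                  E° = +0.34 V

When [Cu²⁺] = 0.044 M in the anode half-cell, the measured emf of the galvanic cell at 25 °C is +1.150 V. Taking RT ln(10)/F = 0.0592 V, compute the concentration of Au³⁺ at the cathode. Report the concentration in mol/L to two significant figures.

Au³⁺/Au is the cathode, Cu²⁺/Cu the anode: E°cell = +1.15 V, n = 6.
Overall reaction: 2 Au³⁺(aq) + 3 Cu(s) → 2 Au(s) + 3 Cu²⁺(aq); Q = [Cu²⁺]^3/[Au³⁺]^2.
From E = E° − (0.0592/n) log Q: log Q = (E° − E)·n/0.0592 = (+1.15 − (+1.150))·6/0.0592 = 0.0000.
So 2·log[Au³⁺] = 3·log(0.044) − log Q = -4.0696 − (0.0000) = -4.0696; log[Au³⁺] = -4.0696 / 2 = -2.0348; [Au³⁺] = 10^(-2.0348) ≈ 0.0092 M.

0.0092 M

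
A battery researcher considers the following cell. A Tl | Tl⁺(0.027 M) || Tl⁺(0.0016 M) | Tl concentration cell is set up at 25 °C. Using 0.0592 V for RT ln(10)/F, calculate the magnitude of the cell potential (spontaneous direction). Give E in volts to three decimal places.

+0.073 V

For a concentration cell E°cell = 0. The 0.027 M side is the cathode (reduction is favoured where [Tl⁺] is higher).
With n = 1, E = −(0.0592/1) log([Tl⁺]ₐₙ/[Tl⁺]꜀ₐₜ) = −(0.0592/1) log(0.0016/0.027) = −(0.0592/1)(-1.227) = +0.073 V.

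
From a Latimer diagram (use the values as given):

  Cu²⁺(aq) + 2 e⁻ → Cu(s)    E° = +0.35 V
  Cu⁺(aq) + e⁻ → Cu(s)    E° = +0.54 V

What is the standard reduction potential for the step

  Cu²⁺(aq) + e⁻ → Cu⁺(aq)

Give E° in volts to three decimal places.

Sequential free energies add, so n₃E°₃ = n₁E°₁ + n₂E°₂.
With n₃ = 2, and the known step contributing 1×(+0.54) V, the unknown satisfies 1·E° = 2×(+0.35) − 1×(+0.54) = +0.160.
E° = +0.160 / 1 = +0.160 V.

+0.160 V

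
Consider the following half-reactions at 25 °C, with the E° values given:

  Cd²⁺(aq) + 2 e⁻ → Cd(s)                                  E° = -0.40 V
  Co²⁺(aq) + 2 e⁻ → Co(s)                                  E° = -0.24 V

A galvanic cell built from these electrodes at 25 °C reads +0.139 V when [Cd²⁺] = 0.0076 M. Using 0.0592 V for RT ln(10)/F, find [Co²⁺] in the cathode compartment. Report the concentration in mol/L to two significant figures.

Co²⁺/Co is the cathode, Cd²⁺/Cd the anode: E°cell = +0.16 V, n = 2.
Overall reaction: Co²⁺(aq) + Cd(s) → Co(s) + Cd²⁺(aq); Q = [Cd²⁺]^1/[Co²⁺]^1.
From E = E° − (0.0592/n) log Q: log Q = (E° − E)·n/0.0592 = (+0.16 − (+0.139))·2/0.0592 = 0.7095.
So 1·log[Co²⁺] = 1·log(0.0076) − log Q = -2.1192 − (0.7095) = -2.8287; [Co²⁺] = 10^(-2.8287) ≈ 0.0015 M.

0.0015 M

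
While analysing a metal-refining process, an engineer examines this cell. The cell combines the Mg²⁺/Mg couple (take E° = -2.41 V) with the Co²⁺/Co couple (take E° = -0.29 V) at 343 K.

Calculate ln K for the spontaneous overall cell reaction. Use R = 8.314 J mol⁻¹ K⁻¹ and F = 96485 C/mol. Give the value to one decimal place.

143.5

Cathode: Co²⁺/Co; anode: Mg²⁺/Mg. E°cell = (-0.29) − (-2.41) = +2.12 V, with n = 2.
ΔG° = −nFE° = −RT ln K, so ln K = nFE°/(RT) = (2)(96485)(+2.12) / ((8.314)(343)) = 143.457.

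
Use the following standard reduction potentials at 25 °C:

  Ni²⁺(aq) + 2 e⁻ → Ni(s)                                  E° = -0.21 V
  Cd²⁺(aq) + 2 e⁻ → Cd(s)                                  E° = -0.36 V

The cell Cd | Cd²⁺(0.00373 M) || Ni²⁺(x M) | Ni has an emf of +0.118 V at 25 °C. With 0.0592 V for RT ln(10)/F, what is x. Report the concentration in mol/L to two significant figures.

0.00031 M

Ni²⁺/Ni is the cathode, Cd²⁺/Cd the anode: E°cell = +0.15 V, n = 2.
Overall reaction: Ni²⁺(aq) + Cd(s) → Ni(s) + Cd²⁺(aq); Q = [Cd²⁺]^1/[Ni²⁺]^1.
From E = E° − (0.0592/n) log Q: log Q = (E° − E)·n/0.0592 = (+0.15 − (+0.118))·2/0.0592 = 1.0811.
So 1·log[Ni²⁺] = 1·log(0.00373) − log Q = -2.4283 − (1.0811) = -3.5094; [Ni²⁺] = 10^(-3.5094) ≈ 0.00031 M.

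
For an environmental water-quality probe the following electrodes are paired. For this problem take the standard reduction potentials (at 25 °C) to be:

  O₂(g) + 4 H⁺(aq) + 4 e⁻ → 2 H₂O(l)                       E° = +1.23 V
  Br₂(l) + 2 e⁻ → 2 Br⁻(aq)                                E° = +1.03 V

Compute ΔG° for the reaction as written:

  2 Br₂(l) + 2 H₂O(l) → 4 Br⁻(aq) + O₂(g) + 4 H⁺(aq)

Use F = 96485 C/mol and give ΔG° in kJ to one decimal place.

+77.2 kJ

As written, Br₂/Br⁻ is reduced (cathode) and O₂/H₂O is oxidised (anode), so E°cell = (+1.03) − (+1.23) = -0.20 V.
Balancing electrons gives n = 4.
ΔG° = −nFE° = −(4)(96485)(-0.20) = 77,188 J = +77.2 kJ.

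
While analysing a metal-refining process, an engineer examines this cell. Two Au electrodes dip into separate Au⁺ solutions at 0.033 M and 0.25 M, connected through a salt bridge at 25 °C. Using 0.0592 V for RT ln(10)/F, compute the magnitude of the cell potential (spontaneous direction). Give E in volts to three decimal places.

+0.052 V

For a concentration cell E°cell = 0. The 0.25 M side is the cathode (reduction is favoured where [Au⁺] is higher).
With n = 1, E = −(0.0592/1) log([Au⁺]ₐₙ/[Au⁺]꜀ₐₜ) = −(0.0592/1) log(0.033/0.25) = −(0.0592/1)(-0.879) = +0.052 V.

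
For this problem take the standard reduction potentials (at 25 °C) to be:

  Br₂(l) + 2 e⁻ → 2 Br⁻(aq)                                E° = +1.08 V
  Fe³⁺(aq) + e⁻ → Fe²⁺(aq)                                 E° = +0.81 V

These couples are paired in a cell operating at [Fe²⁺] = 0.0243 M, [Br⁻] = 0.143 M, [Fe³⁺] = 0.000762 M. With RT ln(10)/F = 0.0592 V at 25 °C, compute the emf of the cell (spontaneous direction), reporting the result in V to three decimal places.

+0.409 V

Br₂/Br⁻ is the cathode (higher E°), Fe³⁺/Fe²⁺ the anode: E°cell = +1.08 − (+0.81) = +0.27 V, n = 2.
Overall: Br₂(l) + 2 Fe²⁺(aq) → 2 Br⁻(aq) + 2 Fe³⁺(aq)
Q = [Br⁻]^2·[Fe³⁺]^2 / ([Fe²⁺]^2); log Q = -4.697.
E = E° − (0.0592/n) log Q = +0.27 − (0.0592/2)(-4.697) = +0.409 V.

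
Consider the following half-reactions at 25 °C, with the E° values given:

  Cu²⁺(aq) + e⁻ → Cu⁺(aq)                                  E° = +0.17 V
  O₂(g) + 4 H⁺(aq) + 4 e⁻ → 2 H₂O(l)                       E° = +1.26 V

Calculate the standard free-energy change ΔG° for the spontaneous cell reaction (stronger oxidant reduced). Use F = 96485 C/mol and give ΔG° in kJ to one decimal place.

-420.7 kJ

O₂/H₂O (E° = +1.26 V) is the cathode; Cu²⁺/Cu⁺ (E° = +0.17 V) is the anode, so E°cell = +1.09 V.
Balancing electrons gives n = 4 (lcm of 4 and 1).
ΔG° = −nFE° = −(4)(96485)(+1.09) = -420,675 J = -420.7 kJ.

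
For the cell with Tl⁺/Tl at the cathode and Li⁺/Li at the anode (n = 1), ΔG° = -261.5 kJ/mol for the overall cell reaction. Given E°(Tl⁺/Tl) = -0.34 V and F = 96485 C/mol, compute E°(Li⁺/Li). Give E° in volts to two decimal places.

E°cell = −ΔG°/(nF) = −(-261.5×10³)/((1)(96485)) = +2.710 V.
Since Tl⁺/Tl is the cathode and Li⁺/Li the anode, E°cell = E°(Tl⁺/Tl) − E°(Li⁺/Li).
So E°(Li⁺/Li) = E°(Tl⁺/Tl) − E°cell = (-0.34) − (+2.710) = -3.05 V.

-3.05 V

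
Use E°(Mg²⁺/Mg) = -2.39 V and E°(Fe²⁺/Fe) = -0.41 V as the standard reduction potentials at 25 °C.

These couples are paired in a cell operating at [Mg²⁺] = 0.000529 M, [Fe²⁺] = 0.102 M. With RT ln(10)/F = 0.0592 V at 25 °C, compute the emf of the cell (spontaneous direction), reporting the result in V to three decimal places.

Fe²⁺/Fe is the cathode (higher E°), Mg²⁺/Mg the anode: E°cell = -0.41 − (-2.39) = +1.98 V, n = 2.
Overall: Fe²⁺(aq) + Mg(s) → Fe(s) + Mg²⁺(aq)
Q = [Mg²⁺] / ([Fe²⁺]); log Q = -2.285.
E = E° − (0.0592/n) log Q = +1.98 − (0.0592/2)(-2.285) = +2.048 V.

+2.048 V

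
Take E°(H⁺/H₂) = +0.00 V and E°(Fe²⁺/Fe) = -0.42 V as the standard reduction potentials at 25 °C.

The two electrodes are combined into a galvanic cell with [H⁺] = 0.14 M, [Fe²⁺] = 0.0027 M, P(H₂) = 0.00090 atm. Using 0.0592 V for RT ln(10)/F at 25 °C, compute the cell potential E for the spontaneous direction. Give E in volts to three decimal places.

+0.536 V

H⁺/H₂ is the cathode (higher E°), Fe²⁺/Fe the anode: E°cell = +0.00 − (-0.42) = +0.42 V, n = 2.
Overall: 2 H⁺(aq) + Fe(s) → H₂(g) + Fe²⁺(aq)
Q = P(H₂)·[Fe²⁺] / ([H⁺]^2); log Q = -3.907.
E = E° − (0.0592/n) log Q = +0.42 − (0.0592/2)(-3.907) = +0.536 V.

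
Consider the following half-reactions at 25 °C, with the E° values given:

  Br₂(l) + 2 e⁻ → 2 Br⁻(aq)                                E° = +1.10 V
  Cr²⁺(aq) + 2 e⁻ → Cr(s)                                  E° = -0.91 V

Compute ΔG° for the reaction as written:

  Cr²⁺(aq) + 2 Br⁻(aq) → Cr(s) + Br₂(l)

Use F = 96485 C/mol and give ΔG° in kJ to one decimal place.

As written, Cr²⁺/Cr is reduced (cathode) and Br₂/Br⁻ is oxidised (anode), so E°cell = (-0.91) − (+1.10) = -2.01 V.
Balancing electrons gives n = 2.
ΔG° = −nFE° = −(2)(96485)(-2.01) = 387,870 J = +387.9 kJ.

+387.9 kJ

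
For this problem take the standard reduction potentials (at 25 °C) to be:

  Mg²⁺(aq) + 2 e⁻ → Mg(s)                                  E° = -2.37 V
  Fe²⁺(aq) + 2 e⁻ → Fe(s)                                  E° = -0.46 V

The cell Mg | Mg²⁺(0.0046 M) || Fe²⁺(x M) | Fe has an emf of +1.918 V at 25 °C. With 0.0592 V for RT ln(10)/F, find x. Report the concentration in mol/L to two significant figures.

Fe²⁺/Fe is the cathode, Mg²⁺/Mg the anode: E°cell = +1.91 V, n = 2.
Overall reaction: Fe²⁺(aq) + Mg(s) → Fe(s) + Mg²⁺(aq); Q = [Mg²⁺]^1/[Fe²⁺]^1.
From E = E° − (0.0592/n) log Q: log Q = (E° − E)·n/0.0592 = (+1.91 − (+1.918))·2/0.0592 = -0.2703.
So 1·log[Fe²⁺] = 1·log(0.0046) − log Q = -2.3372 − (-0.2703) = -2.0669; [Fe²⁺] = 10^(-2.0669) ≈ 0.0086 M.

0.0086 M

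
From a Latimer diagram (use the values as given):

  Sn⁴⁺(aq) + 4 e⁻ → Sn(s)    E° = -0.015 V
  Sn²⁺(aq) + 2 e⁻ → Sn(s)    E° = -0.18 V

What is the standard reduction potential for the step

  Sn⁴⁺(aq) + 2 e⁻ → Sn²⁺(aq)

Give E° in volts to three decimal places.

+0.150 V

Sequential free energies add, so n₃E°₃ = n₁E°₁ + n₂E°₂.
With n₃ = 4, and the known step contributing 2×(-0.18) V, the unknown satisfies 2·E° = 4×(-0.015) − 2×(-0.18) = +0.300.
E° = +0.300 / 2 = +0.150 V.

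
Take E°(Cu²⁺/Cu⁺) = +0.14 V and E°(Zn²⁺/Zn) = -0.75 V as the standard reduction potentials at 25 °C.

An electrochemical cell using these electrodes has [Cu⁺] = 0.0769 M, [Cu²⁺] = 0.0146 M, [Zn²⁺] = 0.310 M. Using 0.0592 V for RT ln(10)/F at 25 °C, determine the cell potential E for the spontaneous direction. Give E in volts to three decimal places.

Cu²⁺/Cu⁺ is the cathode (higher E°), Zn²⁺/Zn the anode: E°cell = +0.14 − (-0.75) = +0.89 V, n = 2.
Overall: 2 Cu²⁺(aq) + Zn(s) → 2 Cu⁺(aq) + Zn²⁺(aq)
Q = [Cu⁺]^2·[Zn²⁺] / ([Cu²⁺]^2); log Q = 0.935.
E = E° − (0.0592/n) log Q = +0.89 − (0.0592/2)(0.935) = +0.862 V.

+0.862 V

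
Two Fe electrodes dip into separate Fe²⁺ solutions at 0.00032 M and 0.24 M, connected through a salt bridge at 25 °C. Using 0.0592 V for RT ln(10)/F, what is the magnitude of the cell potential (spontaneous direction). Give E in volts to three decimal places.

+0.085 V

For a concentration cell E°cell = 0. The 0.24 M side is the cathode (reduction is favoured where [Fe²⁺] is higher).
With n = 2, E = −(0.0592/2) log([Fe²⁺]ₐₙ/[Fe²⁺]꜀ₐₜ) = −(0.0592/2) log(0.00032/0.24) = −(0.0592/2)(-2.875) = +0.085 V.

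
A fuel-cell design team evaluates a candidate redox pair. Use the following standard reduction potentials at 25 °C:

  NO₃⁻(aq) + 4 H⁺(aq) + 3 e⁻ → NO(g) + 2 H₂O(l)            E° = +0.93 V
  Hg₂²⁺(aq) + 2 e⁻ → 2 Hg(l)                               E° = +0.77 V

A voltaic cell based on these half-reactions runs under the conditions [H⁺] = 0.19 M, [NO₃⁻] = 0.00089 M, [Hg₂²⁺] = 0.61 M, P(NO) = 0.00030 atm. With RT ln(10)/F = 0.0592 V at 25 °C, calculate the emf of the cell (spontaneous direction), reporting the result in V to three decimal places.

NO₃⁻/NO is the cathode (higher E°), Hg₂²⁺/Hg the anode: E°cell = +0.93 − (+0.77) = +0.16 V, n = 6.
Overall: 2 NO₃⁻(aq) + 8 H⁺(aq) + 6 Hg(l) → 2 NO(g) + 4 H₂O(l) + 3 Hg₂²⁺(aq)
Q = P(NO)^2·[Hg₂²⁺]^3 / ([NO₃⁻]^2·[H⁺]^8); log Q = 4.181.
E = E° − (0.0592/n) log Q = +0.16 − (0.0592/6)(4.181) = +0.119 V.

+0.119 V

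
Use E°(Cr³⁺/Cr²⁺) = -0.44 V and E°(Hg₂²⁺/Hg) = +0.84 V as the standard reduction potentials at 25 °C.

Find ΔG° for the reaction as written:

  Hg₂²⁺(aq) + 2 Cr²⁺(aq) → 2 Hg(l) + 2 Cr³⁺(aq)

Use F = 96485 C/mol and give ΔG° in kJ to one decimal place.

As written, Hg₂²⁺/Hg is reduced (cathode) and Cr³⁺/Cr²⁺ is oxidised (anode), so E°cell = (+0.84) − (-0.44) = +1.28 V.
Balancing electrons gives n = 2.
ΔG° = −nFE° = −(2)(96485)(+1.28) = -247,002 J = -247.0 kJ.

-247.0 kJ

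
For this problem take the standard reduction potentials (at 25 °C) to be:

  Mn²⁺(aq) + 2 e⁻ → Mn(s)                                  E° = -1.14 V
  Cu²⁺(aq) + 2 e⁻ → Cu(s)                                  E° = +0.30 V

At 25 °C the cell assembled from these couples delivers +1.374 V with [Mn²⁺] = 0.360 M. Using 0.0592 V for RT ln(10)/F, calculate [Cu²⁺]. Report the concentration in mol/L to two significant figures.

Cu²⁺/Cu is the cathode, Mn²⁺/Mn the anode: E°cell = +1.44 V, n = 2.
Overall reaction: Cu²⁺(aq) + Mn(s) → Cu(s) + Mn²⁺(aq); Q = [Mn²⁺]^1/[Cu²⁺]^1.
From E = E° − (0.0592/n) log Q: log Q = (E° − E)·n/0.0592 = (+1.44 − (+1.374))·2/0.0592 = 2.2297.
So 1·log[Cu²⁺] = 1·log(0.36) − log Q = -0.4437 − (2.2297) = -2.6734; [Cu²⁺] = 10^(-2.6734) ≈ 0.0021 M.

0.0021 M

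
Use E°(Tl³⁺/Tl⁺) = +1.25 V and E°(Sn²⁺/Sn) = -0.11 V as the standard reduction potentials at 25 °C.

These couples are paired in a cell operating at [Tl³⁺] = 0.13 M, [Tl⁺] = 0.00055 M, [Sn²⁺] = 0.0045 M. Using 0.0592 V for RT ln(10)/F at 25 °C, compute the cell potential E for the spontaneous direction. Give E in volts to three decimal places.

+1.500 V

Tl³⁺/Tl⁺ is the cathode (higher E°), Sn²⁺/Sn the anode: E°cell = +1.25 − (-0.11) = +1.36 V, n = 2.
Overall: Tl³⁺(aq) + Sn(s) → Tl⁺(aq) + Sn²⁺(aq)
Q = [Tl⁺]·[Sn²⁺] / ([Tl³⁺]); log Q = -4.720.
E = E° − (0.0592/n) log Q = +1.36 − (0.0592/2)(-4.720) = +1.500 V.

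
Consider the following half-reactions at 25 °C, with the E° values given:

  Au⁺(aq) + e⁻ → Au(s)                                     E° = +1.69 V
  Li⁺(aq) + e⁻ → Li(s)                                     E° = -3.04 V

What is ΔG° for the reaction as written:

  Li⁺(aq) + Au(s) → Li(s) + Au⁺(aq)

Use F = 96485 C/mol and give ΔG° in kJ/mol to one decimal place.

As written, Li⁺/Li is reduced (cathode) and Au⁺/Au is oxidised (anode), so E°cell = (-3.04) − (+1.69) = -4.73 V.
Balancing electrons gives n = 1.
ΔG° = −nFE° = −(1)(96485)(-4.73) = 456,374 J = +456.4 kJ/mol.

+456.4 kJ/mol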